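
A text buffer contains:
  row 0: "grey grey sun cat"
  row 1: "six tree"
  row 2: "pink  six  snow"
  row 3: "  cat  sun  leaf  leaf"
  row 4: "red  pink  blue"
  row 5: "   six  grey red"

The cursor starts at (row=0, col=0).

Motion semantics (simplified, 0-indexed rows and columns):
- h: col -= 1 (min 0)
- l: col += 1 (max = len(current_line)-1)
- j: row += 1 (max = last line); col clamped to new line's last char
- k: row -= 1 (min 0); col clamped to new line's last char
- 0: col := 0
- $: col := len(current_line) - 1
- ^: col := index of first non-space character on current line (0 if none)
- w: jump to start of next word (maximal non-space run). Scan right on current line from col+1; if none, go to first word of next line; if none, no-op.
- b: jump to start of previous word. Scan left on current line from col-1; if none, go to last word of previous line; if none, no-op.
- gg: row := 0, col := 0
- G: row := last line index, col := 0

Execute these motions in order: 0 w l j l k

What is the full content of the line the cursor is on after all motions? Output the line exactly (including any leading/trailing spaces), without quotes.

Answer: grey grey sun cat

Derivation:
After 1 (0): row=0 col=0 char='g'
After 2 (w): row=0 col=5 char='g'
After 3 (l): row=0 col=6 char='r'
After 4 (j): row=1 col=6 char='e'
After 5 (l): row=1 col=7 char='e'
After 6 (k): row=0 col=7 char='e'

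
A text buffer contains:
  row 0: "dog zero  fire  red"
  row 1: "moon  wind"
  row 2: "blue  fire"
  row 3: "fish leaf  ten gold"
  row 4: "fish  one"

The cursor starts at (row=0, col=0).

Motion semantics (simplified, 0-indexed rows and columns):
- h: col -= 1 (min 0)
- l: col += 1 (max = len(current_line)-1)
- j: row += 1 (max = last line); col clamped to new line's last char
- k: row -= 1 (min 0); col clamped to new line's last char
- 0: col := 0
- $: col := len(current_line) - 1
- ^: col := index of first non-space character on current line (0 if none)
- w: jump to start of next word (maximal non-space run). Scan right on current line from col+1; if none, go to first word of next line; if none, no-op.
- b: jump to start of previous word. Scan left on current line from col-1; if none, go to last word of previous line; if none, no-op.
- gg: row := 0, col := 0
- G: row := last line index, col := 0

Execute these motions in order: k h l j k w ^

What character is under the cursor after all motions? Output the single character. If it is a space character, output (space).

After 1 (k): row=0 col=0 char='d'
After 2 (h): row=0 col=0 char='d'
After 3 (l): row=0 col=1 char='o'
After 4 (j): row=1 col=1 char='o'
After 5 (k): row=0 col=1 char='o'
After 6 (w): row=0 col=4 char='z'
After 7 (^): row=0 col=0 char='d'

Answer: d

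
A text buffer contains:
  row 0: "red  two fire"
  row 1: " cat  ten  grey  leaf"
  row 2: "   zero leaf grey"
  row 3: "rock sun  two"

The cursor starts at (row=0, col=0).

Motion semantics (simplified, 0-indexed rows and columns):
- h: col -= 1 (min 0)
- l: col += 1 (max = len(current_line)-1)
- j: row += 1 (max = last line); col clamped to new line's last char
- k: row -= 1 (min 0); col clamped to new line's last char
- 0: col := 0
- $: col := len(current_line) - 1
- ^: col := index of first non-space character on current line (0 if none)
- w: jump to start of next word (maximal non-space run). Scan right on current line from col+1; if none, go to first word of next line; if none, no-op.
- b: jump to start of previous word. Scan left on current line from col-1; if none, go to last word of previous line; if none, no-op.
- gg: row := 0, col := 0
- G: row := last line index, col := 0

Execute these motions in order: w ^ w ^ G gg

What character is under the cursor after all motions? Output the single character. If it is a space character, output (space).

Answer: r

Derivation:
After 1 (w): row=0 col=5 char='t'
After 2 (^): row=0 col=0 char='r'
After 3 (w): row=0 col=5 char='t'
After 4 (^): row=0 col=0 char='r'
After 5 (G): row=3 col=0 char='r'
After 6 (gg): row=0 col=0 char='r'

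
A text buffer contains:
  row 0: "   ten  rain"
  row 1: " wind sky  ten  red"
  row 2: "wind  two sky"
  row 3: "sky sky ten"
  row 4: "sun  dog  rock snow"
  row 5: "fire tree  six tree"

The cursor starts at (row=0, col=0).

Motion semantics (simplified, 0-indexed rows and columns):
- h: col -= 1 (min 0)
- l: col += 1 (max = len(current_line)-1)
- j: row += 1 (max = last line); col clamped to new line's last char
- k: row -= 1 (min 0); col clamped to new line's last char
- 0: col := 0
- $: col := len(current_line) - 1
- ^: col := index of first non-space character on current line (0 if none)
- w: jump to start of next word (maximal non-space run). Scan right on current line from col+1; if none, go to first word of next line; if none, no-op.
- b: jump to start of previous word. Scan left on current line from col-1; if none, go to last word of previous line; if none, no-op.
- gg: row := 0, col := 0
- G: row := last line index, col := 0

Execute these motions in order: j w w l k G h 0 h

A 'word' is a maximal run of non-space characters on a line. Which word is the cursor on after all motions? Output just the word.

After 1 (j): row=1 col=0 char='_'
After 2 (w): row=1 col=1 char='w'
After 3 (w): row=1 col=6 char='s'
After 4 (l): row=1 col=7 char='k'
After 5 (k): row=0 col=7 char='_'
After 6 (G): row=5 col=0 char='f'
After 7 (h): row=5 col=0 char='f'
After 8 (0): row=5 col=0 char='f'
After 9 (h): row=5 col=0 char='f'

Answer: fire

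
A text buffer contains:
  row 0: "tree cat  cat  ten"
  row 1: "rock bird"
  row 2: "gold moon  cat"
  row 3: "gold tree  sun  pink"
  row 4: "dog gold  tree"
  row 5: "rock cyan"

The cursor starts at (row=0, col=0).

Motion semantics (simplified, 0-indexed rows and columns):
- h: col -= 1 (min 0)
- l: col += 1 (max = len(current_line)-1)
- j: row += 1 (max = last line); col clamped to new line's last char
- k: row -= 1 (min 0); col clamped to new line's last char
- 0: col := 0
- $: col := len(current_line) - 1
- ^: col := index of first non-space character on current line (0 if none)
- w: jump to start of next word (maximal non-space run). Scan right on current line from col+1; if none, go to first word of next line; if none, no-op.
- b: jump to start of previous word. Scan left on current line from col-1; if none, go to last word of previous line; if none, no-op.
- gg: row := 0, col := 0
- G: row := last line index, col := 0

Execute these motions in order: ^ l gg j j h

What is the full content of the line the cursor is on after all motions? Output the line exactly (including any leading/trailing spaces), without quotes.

After 1 (^): row=0 col=0 char='t'
After 2 (l): row=0 col=1 char='r'
After 3 (gg): row=0 col=0 char='t'
After 4 (j): row=1 col=0 char='r'
After 5 (j): row=2 col=0 char='g'
After 6 (h): row=2 col=0 char='g'

Answer: gold moon  cat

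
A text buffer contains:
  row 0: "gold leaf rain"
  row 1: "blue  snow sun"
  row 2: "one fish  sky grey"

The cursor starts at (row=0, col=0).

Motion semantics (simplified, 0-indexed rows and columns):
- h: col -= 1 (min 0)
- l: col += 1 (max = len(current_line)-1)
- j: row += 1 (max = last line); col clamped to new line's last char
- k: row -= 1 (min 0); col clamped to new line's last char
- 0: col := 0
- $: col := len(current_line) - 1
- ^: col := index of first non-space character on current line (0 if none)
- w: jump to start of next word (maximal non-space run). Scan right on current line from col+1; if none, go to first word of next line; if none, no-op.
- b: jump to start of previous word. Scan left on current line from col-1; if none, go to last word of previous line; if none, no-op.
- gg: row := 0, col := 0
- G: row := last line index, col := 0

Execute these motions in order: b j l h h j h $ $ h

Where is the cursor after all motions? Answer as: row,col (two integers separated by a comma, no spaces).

After 1 (b): row=0 col=0 char='g'
After 2 (j): row=1 col=0 char='b'
After 3 (l): row=1 col=1 char='l'
After 4 (h): row=1 col=0 char='b'
After 5 (h): row=1 col=0 char='b'
After 6 (j): row=2 col=0 char='o'
After 7 (h): row=2 col=0 char='o'
After 8 ($): row=2 col=17 char='y'
After 9 ($): row=2 col=17 char='y'
After 10 (h): row=2 col=16 char='e'

Answer: 2,16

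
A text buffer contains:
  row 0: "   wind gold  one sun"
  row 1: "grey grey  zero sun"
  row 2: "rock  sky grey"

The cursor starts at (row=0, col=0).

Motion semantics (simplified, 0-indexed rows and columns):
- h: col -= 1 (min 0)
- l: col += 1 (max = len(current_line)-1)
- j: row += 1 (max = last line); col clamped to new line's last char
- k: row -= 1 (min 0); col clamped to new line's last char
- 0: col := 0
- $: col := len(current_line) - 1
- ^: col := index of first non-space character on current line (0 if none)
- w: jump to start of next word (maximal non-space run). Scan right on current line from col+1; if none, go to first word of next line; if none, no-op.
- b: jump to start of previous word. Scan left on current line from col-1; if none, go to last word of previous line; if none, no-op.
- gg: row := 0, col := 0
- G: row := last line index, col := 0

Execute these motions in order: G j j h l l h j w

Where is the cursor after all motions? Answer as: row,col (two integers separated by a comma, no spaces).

Answer: 2,6

Derivation:
After 1 (G): row=2 col=0 char='r'
After 2 (j): row=2 col=0 char='r'
After 3 (j): row=2 col=0 char='r'
After 4 (h): row=2 col=0 char='r'
After 5 (l): row=2 col=1 char='o'
After 6 (l): row=2 col=2 char='c'
After 7 (h): row=2 col=1 char='o'
After 8 (j): row=2 col=1 char='o'
After 9 (w): row=2 col=6 char='s'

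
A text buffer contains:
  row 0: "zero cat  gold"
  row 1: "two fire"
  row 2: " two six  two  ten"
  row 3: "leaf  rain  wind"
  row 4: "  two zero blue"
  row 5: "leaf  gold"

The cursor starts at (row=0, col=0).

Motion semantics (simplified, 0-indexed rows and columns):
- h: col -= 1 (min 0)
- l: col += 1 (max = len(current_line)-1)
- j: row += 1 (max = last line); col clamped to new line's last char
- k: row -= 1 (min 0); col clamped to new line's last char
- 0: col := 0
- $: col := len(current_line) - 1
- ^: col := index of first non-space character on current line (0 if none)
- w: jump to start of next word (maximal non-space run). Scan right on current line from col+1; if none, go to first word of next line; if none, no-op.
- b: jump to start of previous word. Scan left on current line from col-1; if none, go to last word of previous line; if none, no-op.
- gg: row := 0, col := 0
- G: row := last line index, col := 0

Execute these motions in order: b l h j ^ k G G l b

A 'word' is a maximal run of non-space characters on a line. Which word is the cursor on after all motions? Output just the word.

Answer: leaf

Derivation:
After 1 (b): row=0 col=0 char='z'
After 2 (l): row=0 col=1 char='e'
After 3 (h): row=0 col=0 char='z'
After 4 (j): row=1 col=0 char='t'
After 5 (^): row=1 col=0 char='t'
After 6 (k): row=0 col=0 char='z'
After 7 (G): row=5 col=0 char='l'
After 8 (G): row=5 col=0 char='l'
After 9 (l): row=5 col=1 char='e'
After 10 (b): row=5 col=0 char='l'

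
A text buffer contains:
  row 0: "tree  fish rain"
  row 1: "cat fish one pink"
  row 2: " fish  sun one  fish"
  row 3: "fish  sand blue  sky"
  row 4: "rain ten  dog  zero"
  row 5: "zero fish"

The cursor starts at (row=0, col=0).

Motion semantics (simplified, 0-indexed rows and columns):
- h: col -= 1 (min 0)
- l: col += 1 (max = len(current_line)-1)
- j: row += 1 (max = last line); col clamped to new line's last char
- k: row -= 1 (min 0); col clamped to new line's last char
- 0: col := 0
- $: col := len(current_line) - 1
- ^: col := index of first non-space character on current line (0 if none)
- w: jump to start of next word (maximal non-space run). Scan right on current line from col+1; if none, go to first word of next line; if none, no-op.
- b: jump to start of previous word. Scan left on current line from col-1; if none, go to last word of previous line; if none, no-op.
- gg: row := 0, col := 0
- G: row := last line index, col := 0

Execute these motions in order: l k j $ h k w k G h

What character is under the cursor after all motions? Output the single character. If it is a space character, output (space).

Answer: z

Derivation:
After 1 (l): row=0 col=1 char='r'
After 2 (k): row=0 col=1 char='r'
After 3 (j): row=1 col=1 char='a'
After 4 ($): row=1 col=16 char='k'
After 5 (h): row=1 col=15 char='n'
After 6 (k): row=0 col=14 char='n'
After 7 (w): row=1 col=0 char='c'
After 8 (k): row=0 col=0 char='t'
After 9 (G): row=5 col=0 char='z'
After 10 (h): row=5 col=0 char='z'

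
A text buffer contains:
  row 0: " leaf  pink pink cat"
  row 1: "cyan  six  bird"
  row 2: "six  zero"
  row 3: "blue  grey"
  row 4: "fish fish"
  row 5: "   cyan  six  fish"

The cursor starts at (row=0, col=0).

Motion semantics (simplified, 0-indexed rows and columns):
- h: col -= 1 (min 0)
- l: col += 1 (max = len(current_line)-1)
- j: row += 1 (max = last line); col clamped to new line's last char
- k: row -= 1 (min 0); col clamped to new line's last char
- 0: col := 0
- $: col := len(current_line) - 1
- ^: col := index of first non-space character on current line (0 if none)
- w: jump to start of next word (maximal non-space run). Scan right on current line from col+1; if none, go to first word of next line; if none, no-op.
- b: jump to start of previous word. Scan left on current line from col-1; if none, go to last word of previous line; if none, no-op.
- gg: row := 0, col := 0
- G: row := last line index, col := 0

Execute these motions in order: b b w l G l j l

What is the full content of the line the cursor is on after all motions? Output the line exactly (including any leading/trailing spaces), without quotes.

After 1 (b): row=0 col=0 char='_'
After 2 (b): row=0 col=0 char='_'
After 3 (w): row=0 col=1 char='l'
After 4 (l): row=0 col=2 char='e'
After 5 (G): row=5 col=0 char='_'
After 6 (l): row=5 col=1 char='_'
After 7 (j): row=5 col=1 char='_'
After 8 (l): row=5 col=2 char='_'

Answer:    cyan  six  fish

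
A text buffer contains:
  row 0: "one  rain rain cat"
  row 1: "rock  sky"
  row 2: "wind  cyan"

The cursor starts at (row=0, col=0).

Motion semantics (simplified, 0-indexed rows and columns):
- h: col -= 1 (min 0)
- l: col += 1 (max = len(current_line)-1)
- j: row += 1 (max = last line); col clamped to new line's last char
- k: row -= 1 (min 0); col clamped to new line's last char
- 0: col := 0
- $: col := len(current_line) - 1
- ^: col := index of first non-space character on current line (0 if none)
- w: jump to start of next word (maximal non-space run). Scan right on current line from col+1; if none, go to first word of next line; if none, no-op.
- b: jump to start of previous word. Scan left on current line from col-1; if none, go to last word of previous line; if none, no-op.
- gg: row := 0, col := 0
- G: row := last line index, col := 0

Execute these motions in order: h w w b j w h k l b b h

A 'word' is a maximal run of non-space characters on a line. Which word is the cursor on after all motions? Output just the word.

Answer: one

Derivation:
After 1 (h): row=0 col=0 char='o'
After 2 (w): row=0 col=5 char='r'
After 3 (w): row=0 col=10 char='r'
After 4 (b): row=0 col=5 char='r'
After 5 (j): row=1 col=5 char='_'
After 6 (w): row=1 col=6 char='s'
After 7 (h): row=1 col=5 char='_'
After 8 (k): row=0 col=5 char='r'
After 9 (l): row=0 col=6 char='a'
After 10 (b): row=0 col=5 char='r'
After 11 (b): row=0 col=0 char='o'
After 12 (h): row=0 col=0 char='o'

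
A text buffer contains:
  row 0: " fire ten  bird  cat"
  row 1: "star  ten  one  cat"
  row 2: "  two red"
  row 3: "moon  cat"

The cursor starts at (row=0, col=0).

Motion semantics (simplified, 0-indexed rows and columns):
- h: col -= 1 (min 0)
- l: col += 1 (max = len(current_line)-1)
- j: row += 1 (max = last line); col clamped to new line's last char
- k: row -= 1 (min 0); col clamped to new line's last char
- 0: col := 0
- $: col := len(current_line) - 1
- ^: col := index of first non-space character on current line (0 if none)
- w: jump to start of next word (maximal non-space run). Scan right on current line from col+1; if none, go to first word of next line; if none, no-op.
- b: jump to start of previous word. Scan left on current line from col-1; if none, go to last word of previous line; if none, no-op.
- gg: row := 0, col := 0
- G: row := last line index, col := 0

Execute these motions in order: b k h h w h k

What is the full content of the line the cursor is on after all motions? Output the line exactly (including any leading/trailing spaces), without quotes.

After 1 (b): row=0 col=0 char='_'
After 2 (k): row=0 col=0 char='_'
After 3 (h): row=0 col=0 char='_'
After 4 (h): row=0 col=0 char='_'
After 5 (w): row=0 col=1 char='f'
After 6 (h): row=0 col=0 char='_'
After 7 (k): row=0 col=0 char='_'

Answer:  fire ten  bird  cat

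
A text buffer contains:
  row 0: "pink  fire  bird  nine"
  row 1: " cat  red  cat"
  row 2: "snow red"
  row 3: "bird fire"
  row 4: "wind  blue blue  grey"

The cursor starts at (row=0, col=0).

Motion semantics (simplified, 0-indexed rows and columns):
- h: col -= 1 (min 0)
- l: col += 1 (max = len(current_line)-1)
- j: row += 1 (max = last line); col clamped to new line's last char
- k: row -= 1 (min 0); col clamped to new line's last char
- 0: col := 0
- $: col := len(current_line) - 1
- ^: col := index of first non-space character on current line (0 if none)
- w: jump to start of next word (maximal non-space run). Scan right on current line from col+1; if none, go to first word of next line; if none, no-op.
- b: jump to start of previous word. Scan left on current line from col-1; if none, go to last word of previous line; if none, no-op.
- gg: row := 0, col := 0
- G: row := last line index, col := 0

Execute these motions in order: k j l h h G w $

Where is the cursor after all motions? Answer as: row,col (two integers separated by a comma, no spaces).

After 1 (k): row=0 col=0 char='p'
After 2 (j): row=1 col=0 char='_'
After 3 (l): row=1 col=1 char='c'
After 4 (h): row=1 col=0 char='_'
After 5 (h): row=1 col=0 char='_'
After 6 (G): row=4 col=0 char='w'
After 7 (w): row=4 col=6 char='b'
After 8 ($): row=4 col=20 char='y'

Answer: 4,20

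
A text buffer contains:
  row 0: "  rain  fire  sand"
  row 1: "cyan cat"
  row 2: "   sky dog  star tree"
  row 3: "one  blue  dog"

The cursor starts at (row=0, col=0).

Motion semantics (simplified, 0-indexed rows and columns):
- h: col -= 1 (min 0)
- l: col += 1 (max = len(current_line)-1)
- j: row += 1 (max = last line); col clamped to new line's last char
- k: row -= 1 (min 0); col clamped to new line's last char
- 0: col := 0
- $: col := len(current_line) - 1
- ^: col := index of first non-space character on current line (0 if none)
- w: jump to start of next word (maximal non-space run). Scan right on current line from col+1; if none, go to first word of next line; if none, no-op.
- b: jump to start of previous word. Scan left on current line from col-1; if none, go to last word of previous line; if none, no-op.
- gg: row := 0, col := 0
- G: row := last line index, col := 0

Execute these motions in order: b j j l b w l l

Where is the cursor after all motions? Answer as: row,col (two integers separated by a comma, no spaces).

After 1 (b): row=0 col=0 char='_'
After 2 (j): row=1 col=0 char='c'
After 3 (j): row=2 col=0 char='_'
After 4 (l): row=2 col=1 char='_'
After 5 (b): row=1 col=5 char='c'
After 6 (w): row=2 col=3 char='s'
After 7 (l): row=2 col=4 char='k'
After 8 (l): row=2 col=5 char='y'

Answer: 2,5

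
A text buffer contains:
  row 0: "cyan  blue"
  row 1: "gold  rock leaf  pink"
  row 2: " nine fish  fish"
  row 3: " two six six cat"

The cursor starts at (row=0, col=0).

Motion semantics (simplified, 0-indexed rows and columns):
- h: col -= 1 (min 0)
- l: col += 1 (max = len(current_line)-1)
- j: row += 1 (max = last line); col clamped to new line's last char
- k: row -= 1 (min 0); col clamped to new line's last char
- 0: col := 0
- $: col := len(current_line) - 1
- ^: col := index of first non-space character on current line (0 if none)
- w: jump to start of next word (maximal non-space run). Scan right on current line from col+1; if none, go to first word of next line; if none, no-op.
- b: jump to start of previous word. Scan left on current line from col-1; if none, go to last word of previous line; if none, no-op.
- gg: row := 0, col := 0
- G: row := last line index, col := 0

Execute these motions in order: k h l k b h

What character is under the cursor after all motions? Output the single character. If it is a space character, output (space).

Answer: c

Derivation:
After 1 (k): row=0 col=0 char='c'
After 2 (h): row=0 col=0 char='c'
After 3 (l): row=0 col=1 char='y'
After 4 (k): row=0 col=1 char='y'
After 5 (b): row=0 col=0 char='c'
After 6 (h): row=0 col=0 char='c'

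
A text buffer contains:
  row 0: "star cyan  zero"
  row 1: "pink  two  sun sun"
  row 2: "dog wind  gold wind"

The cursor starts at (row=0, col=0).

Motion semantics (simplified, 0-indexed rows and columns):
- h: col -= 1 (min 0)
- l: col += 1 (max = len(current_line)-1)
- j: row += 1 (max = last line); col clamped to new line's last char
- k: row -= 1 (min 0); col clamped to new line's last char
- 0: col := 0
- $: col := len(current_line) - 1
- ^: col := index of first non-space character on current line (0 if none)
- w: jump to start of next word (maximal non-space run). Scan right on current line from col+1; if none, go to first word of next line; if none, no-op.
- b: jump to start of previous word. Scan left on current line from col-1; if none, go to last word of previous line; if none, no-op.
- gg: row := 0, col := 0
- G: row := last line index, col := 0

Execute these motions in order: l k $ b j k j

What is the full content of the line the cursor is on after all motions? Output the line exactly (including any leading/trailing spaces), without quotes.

Answer: pink  two  sun sun

Derivation:
After 1 (l): row=0 col=1 char='t'
After 2 (k): row=0 col=1 char='t'
After 3 ($): row=0 col=14 char='o'
After 4 (b): row=0 col=11 char='z'
After 5 (j): row=1 col=11 char='s'
After 6 (k): row=0 col=11 char='z'
After 7 (j): row=1 col=11 char='s'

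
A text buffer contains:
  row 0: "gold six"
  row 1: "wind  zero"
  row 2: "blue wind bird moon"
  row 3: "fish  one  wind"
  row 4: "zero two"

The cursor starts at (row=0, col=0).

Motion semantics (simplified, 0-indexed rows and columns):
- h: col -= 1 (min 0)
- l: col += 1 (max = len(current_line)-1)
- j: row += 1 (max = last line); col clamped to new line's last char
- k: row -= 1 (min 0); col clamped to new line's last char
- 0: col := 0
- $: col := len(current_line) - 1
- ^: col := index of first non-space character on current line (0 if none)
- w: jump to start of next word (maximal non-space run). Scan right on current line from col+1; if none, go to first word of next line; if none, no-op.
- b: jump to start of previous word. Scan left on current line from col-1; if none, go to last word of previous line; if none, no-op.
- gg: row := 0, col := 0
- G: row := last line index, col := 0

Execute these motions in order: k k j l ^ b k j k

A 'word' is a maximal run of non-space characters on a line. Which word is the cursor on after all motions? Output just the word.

Answer: six

Derivation:
After 1 (k): row=0 col=0 char='g'
After 2 (k): row=0 col=0 char='g'
After 3 (j): row=1 col=0 char='w'
After 4 (l): row=1 col=1 char='i'
After 5 (^): row=1 col=0 char='w'
After 6 (b): row=0 col=5 char='s'
After 7 (k): row=0 col=5 char='s'
After 8 (j): row=1 col=5 char='_'
After 9 (k): row=0 col=5 char='s'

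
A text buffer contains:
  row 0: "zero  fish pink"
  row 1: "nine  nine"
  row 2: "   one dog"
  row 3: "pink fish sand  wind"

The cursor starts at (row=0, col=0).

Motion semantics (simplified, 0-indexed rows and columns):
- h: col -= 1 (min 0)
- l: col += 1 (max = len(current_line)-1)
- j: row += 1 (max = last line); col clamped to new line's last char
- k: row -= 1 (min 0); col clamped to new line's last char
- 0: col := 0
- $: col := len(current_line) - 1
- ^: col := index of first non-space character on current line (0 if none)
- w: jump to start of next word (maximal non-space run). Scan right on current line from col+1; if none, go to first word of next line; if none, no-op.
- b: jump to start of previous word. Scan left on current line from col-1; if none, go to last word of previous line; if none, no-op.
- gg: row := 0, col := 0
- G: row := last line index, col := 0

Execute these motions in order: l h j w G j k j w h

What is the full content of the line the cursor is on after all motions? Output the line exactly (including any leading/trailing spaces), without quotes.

After 1 (l): row=0 col=1 char='e'
After 2 (h): row=0 col=0 char='z'
After 3 (j): row=1 col=0 char='n'
After 4 (w): row=1 col=6 char='n'
After 5 (G): row=3 col=0 char='p'
After 6 (j): row=3 col=0 char='p'
After 7 (k): row=2 col=0 char='_'
After 8 (j): row=3 col=0 char='p'
After 9 (w): row=3 col=5 char='f'
After 10 (h): row=3 col=4 char='_'

Answer: pink fish sand  wind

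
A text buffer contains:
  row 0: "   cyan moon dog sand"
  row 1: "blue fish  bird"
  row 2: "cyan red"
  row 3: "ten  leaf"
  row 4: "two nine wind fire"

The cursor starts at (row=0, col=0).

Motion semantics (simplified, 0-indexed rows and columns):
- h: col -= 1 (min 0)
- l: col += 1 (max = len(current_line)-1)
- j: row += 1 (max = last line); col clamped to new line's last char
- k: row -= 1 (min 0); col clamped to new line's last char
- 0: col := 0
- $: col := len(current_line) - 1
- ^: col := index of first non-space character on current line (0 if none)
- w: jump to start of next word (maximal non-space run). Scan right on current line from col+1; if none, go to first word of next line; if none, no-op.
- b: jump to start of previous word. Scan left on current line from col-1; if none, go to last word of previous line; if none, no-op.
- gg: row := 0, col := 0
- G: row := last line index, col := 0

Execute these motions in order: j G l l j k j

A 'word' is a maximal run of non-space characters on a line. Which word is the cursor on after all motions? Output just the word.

Answer: two

Derivation:
After 1 (j): row=1 col=0 char='b'
After 2 (G): row=4 col=0 char='t'
After 3 (l): row=4 col=1 char='w'
After 4 (l): row=4 col=2 char='o'
After 5 (j): row=4 col=2 char='o'
After 6 (k): row=3 col=2 char='n'
After 7 (j): row=4 col=2 char='o'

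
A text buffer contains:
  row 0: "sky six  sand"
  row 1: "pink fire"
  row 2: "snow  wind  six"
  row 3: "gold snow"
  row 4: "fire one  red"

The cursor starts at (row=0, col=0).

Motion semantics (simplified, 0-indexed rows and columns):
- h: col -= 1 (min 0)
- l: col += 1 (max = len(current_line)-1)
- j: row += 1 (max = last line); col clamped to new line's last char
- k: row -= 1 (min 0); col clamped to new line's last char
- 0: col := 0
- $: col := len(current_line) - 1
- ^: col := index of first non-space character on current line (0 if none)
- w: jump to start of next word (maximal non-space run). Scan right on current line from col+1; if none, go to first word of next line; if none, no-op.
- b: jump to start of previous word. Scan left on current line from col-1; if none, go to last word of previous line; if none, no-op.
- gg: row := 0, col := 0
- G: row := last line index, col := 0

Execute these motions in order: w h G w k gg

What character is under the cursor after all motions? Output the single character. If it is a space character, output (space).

Answer: s

Derivation:
After 1 (w): row=0 col=4 char='s'
After 2 (h): row=0 col=3 char='_'
After 3 (G): row=4 col=0 char='f'
After 4 (w): row=4 col=5 char='o'
After 5 (k): row=3 col=5 char='s'
After 6 (gg): row=0 col=0 char='s'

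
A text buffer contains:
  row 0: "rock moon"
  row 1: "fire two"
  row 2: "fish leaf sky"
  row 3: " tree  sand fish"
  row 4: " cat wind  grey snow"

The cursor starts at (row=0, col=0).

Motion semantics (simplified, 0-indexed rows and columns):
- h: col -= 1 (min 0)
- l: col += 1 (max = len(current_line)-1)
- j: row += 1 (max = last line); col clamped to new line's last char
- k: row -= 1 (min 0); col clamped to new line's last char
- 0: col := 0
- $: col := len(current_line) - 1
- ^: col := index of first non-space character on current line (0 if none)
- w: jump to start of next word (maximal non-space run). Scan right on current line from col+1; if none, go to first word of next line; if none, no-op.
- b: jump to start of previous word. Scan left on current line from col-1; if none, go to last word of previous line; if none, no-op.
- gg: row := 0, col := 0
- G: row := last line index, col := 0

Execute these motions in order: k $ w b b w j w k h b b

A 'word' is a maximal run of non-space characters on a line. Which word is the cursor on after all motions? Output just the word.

After 1 (k): row=0 col=0 char='r'
After 2 ($): row=0 col=8 char='n'
After 3 (w): row=1 col=0 char='f'
After 4 (b): row=0 col=5 char='m'
After 5 (b): row=0 col=0 char='r'
After 6 (w): row=0 col=5 char='m'
After 7 (j): row=1 col=5 char='t'
After 8 (w): row=2 col=0 char='f'
After 9 (k): row=1 col=0 char='f'
After 10 (h): row=1 col=0 char='f'
After 11 (b): row=0 col=5 char='m'
After 12 (b): row=0 col=0 char='r'

Answer: rock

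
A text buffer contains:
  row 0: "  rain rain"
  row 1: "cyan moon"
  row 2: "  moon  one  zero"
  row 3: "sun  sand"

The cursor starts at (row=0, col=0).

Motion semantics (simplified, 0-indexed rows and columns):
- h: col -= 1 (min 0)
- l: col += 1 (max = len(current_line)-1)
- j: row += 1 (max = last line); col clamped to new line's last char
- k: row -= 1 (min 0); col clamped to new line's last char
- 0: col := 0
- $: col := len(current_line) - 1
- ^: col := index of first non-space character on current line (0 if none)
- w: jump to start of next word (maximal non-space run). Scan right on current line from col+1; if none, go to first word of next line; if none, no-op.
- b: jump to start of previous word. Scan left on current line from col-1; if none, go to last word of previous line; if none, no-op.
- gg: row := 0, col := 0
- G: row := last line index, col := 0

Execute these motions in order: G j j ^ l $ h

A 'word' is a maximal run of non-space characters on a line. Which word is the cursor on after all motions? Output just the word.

After 1 (G): row=3 col=0 char='s'
After 2 (j): row=3 col=0 char='s'
After 3 (j): row=3 col=0 char='s'
After 4 (^): row=3 col=0 char='s'
After 5 (l): row=3 col=1 char='u'
After 6 ($): row=3 col=8 char='d'
After 7 (h): row=3 col=7 char='n'

Answer: sand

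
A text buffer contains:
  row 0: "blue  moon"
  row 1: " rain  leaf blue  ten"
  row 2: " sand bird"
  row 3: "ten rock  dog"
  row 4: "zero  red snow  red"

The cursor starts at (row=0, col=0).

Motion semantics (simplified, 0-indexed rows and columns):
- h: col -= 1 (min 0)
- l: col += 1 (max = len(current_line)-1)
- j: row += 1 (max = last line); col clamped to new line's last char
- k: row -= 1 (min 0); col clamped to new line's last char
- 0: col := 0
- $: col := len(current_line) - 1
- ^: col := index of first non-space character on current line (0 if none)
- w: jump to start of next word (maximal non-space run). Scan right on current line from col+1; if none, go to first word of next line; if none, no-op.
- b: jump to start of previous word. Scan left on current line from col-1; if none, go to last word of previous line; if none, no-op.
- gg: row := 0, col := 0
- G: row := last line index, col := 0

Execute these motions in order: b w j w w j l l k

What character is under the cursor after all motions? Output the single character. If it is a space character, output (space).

Answer: a

Derivation:
After 1 (b): row=0 col=0 char='b'
After 2 (w): row=0 col=6 char='m'
After 3 (j): row=1 col=6 char='_'
After 4 (w): row=1 col=7 char='l'
After 5 (w): row=1 col=12 char='b'
After 6 (j): row=2 col=9 char='d'
After 7 (l): row=2 col=9 char='d'
After 8 (l): row=2 col=9 char='d'
After 9 (k): row=1 col=9 char='a'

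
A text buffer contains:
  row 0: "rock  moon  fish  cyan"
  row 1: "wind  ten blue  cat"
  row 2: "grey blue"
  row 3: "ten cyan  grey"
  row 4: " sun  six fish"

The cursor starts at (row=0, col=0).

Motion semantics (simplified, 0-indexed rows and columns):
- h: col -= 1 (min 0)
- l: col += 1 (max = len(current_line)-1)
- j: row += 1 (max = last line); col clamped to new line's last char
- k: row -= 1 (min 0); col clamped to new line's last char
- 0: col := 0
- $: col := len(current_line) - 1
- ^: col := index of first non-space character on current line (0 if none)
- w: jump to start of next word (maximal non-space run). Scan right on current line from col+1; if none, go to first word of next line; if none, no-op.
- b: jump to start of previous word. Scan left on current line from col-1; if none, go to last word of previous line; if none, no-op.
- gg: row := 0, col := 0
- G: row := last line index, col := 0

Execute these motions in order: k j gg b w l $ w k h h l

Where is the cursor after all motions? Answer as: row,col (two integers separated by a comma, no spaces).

After 1 (k): row=0 col=0 char='r'
After 2 (j): row=1 col=0 char='w'
After 3 (gg): row=0 col=0 char='r'
After 4 (b): row=0 col=0 char='r'
After 5 (w): row=0 col=6 char='m'
After 6 (l): row=0 col=7 char='o'
After 7 ($): row=0 col=21 char='n'
After 8 (w): row=1 col=0 char='w'
After 9 (k): row=0 col=0 char='r'
After 10 (h): row=0 col=0 char='r'
After 11 (h): row=0 col=0 char='r'
After 12 (l): row=0 col=1 char='o'

Answer: 0,1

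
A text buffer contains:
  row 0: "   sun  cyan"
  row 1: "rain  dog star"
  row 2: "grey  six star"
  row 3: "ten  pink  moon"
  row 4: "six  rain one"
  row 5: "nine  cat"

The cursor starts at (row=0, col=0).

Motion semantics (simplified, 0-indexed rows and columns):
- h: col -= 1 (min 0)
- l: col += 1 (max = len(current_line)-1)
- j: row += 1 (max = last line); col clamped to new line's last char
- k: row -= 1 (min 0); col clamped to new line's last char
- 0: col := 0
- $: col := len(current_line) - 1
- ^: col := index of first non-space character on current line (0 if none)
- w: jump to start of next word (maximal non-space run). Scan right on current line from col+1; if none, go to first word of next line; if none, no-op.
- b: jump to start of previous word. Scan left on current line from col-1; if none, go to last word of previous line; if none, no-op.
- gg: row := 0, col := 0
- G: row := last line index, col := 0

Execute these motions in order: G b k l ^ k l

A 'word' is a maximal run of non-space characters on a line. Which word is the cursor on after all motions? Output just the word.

Answer: grey

Derivation:
After 1 (G): row=5 col=0 char='n'
After 2 (b): row=4 col=10 char='o'
After 3 (k): row=3 col=10 char='_'
After 4 (l): row=3 col=11 char='m'
After 5 (^): row=3 col=0 char='t'
After 6 (k): row=2 col=0 char='g'
After 7 (l): row=2 col=1 char='r'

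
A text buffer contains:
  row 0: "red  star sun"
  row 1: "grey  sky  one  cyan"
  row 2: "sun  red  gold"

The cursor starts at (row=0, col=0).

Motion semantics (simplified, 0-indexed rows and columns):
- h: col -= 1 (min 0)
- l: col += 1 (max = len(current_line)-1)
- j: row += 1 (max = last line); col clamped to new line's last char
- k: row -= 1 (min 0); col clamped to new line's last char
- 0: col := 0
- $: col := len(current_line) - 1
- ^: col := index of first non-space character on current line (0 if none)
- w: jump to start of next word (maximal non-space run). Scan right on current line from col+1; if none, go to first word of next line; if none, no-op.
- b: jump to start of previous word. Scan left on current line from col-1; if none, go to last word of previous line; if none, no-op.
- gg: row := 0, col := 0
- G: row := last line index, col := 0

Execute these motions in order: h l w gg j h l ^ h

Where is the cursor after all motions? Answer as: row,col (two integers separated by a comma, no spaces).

After 1 (h): row=0 col=0 char='r'
After 2 (l): row=0 col=1 char='e'
After 3 (w): row=0 col=5 char='s'
After 4 (gg): row=0 col=0 char='r'
After 5 (j): row=1 col=0 char='g'
After 6 (h): row=1 col=0 char='g'
After 7 (l): row=1 col=1 char='r'
After 8 (^): row=1 col=0 char='g'
After 9 (h): row=1 col=0 char='g'

Answer: 1,0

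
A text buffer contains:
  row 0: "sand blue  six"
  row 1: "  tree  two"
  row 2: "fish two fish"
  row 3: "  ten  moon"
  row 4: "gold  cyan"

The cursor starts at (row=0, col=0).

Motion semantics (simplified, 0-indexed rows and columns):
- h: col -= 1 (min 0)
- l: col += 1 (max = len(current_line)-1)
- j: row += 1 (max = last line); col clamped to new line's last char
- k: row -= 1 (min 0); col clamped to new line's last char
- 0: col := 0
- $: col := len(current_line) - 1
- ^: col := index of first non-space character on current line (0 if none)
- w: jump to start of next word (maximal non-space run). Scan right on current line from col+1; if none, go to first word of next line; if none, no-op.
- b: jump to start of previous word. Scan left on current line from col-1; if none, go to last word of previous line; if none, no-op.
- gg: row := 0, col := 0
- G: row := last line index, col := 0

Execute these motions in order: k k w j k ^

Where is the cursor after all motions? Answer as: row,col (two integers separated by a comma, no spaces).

Answer: 0,0

Derivation:
After 1 (k): row=0 col=0 char='s'
After 2 (k): row=0 col=0 char='s'
After 3 (w): row=0 col=5 char='b'
After 4 (j): row=1 col=5 char='e'
After 5 (k): row=0 col=5 char='b'
After 6 (^): row=0 col=0 char='s'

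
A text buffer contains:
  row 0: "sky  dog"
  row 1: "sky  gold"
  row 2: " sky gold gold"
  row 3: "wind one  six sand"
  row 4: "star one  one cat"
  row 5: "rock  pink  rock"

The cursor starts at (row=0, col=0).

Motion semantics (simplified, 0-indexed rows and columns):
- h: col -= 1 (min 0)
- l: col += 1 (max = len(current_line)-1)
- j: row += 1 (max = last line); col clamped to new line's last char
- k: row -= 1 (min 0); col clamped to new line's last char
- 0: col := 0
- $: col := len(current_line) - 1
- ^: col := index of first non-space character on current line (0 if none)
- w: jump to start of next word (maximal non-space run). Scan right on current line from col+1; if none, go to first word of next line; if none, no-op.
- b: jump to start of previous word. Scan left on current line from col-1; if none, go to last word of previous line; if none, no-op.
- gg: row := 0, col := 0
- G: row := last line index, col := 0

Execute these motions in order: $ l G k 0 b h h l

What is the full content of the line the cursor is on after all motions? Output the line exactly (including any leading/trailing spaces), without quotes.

Answer: wind one  six sand

Derivation:
After 1 ($): row=0 col=7 char='g'
After 2 (l): row=0 col=7 char='g'
After 3 (G): row=5 col=0 char='r'
After 4 (k): row=4 col=0 char='s'
After 5 (0): row=4 col=0 char='s'
After 6 (b): row=3 col=14 char='s'
After 7 (h): row=3 col=13 char='_'
After 8 (h): row=3 col=12 char='x'
After 9 (l): row=3 col=13 char='_'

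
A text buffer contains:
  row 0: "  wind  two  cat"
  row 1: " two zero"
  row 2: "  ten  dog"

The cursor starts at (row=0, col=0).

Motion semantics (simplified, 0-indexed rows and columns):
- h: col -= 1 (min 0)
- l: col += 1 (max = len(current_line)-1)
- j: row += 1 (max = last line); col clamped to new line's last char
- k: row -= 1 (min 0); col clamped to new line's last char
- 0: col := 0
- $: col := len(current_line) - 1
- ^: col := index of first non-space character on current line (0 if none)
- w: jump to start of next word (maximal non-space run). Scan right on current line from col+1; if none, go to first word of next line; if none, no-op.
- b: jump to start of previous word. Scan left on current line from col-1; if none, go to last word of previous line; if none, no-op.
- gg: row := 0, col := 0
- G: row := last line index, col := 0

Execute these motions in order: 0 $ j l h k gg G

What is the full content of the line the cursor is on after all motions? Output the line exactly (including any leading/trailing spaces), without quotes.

Answer:   ten  dog

Derivation:
After 1 (0): row=0 col=0 char='_'
After 2 ($): row=0 col=15 char='t'
After 3 (j): row=1 col=8 char='o'
After 4 (l): row=1 col=8 char='o'
After 5 (h): row=1 col=7 char='r'
After 6 (k): row=0 col=7 char='_'
After 7 (gg): row=0 col=0 char='_'
After 8 (G): row=2 col=0 char='_'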